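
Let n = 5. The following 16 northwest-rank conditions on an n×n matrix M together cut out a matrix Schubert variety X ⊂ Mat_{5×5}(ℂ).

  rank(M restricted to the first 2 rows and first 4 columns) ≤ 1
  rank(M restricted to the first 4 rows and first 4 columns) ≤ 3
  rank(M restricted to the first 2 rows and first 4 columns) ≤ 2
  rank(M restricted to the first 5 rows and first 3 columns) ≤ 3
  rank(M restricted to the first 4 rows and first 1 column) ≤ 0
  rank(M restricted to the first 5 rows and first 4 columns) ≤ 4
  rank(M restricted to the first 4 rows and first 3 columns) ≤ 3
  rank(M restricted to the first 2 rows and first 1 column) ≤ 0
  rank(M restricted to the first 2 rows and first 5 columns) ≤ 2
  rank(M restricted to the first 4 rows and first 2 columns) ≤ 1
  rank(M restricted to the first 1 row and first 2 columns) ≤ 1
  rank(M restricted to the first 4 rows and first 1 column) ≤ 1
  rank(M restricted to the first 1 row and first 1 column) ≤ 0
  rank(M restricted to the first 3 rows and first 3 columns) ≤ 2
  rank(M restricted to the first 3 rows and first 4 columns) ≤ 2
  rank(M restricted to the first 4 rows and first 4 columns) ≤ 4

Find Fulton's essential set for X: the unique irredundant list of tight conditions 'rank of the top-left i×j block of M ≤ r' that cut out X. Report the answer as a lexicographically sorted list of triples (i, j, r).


Recovering R(i,j) via the rank-extension bound from the 16 conditions:

  R[1]: 0 1 1 1 1
  R[2]: 0 1 1 1 2
  R[3]: 0 1 2 2 3
  R[4]: 0 1 2 3 4
  R[5]: 1 2 3 4 5

second differences of R give the permutation w = (2, 5, 3, 4, 1).

ℓ(w)=6; the 2 essential cells (i,j,r):

[(2, 4, 1), (4, 1, 0)]


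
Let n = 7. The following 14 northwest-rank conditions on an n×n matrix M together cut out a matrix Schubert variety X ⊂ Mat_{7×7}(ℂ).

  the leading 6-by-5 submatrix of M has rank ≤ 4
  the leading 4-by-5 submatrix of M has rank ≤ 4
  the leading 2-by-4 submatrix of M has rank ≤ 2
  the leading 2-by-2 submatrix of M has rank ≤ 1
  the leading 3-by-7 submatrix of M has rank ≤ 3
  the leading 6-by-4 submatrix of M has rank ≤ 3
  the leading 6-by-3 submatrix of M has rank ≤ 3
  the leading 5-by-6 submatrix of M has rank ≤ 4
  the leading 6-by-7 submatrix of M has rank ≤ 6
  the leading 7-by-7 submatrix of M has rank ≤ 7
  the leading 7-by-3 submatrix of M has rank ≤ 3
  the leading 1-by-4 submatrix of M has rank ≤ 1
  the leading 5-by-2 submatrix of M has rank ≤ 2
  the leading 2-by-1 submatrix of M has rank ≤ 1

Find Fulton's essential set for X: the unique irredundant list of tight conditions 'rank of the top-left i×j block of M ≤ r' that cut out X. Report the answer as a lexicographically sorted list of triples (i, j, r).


Computing R[i][j] = min implied NW-rank bound (n=7, 14 conditions):

  R[1]: 1 | 1 | 1 | 1 | 1 | 1 | 1
  R[2]: 1 | 1 | 2 | 2 | 2 | 2 | 2
  R[3]: 1 | 2 | 3 | 3 | 3 | 3 | 3
  R[4]: 1 | 2 | 3 | 3 | 4 | 4 | 4
  R[5]: 1 | 2 | 3 | 3 | 4 | 4 | 5
  R[6]: 1 | 2 | 3 | 3 | 4 | 5 | 6
  R[7]: 1 | 2 | 3 | 4 | 5 | 6 | 7

giving w = (1, 3, 2, 5, 7, 6, 4) via Δ²R.

D(w) has 5 cells with 3 SE-corners; essential set:

[(2, 2, 1), (5, 6, 4), (6, 4, 3)]


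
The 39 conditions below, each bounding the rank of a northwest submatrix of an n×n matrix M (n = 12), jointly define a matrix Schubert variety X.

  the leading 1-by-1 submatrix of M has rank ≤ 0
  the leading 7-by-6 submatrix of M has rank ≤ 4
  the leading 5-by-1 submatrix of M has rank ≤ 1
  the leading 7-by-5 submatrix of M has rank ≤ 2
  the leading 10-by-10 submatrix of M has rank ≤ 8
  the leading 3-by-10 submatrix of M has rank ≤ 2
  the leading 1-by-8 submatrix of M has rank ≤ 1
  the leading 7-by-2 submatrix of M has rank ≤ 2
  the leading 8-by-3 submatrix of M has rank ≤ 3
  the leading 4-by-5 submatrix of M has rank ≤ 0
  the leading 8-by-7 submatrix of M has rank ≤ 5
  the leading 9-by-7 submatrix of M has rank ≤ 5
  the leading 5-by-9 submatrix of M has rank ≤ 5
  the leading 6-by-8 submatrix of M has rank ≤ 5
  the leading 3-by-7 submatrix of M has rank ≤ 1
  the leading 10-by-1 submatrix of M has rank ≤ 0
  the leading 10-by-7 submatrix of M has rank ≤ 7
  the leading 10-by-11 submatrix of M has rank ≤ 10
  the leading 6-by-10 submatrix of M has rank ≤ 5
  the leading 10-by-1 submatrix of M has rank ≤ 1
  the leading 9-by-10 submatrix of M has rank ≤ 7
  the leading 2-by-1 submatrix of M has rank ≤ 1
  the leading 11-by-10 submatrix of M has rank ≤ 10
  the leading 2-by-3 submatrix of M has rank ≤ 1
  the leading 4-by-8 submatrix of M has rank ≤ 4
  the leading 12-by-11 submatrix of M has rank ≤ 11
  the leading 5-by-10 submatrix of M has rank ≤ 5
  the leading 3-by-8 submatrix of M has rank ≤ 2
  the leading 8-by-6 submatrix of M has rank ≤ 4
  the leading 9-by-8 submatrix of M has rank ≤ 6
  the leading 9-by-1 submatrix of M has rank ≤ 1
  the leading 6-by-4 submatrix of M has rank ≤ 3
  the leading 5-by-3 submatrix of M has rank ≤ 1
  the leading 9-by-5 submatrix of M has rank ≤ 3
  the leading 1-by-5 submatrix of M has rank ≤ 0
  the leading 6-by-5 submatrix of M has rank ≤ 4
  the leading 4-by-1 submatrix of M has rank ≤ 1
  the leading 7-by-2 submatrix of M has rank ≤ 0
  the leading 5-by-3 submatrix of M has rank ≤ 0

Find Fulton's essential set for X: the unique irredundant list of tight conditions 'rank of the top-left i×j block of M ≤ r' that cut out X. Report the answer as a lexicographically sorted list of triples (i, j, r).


Computing R[i][j] = min implied NW-rank bound (n=12, 39 conditions):

  row 1: 0  0  0  0  0  1  1  1  1  1  1  1
  row 2: 0  0  0  0  0  1  1  2  2  2  2  2
  row 3: 0  0  0  0  0  1  1  2  2  2  3  3
  row 4: 0  0  0  0  0  1  2  3  3  3  4  4
  row 5: 0  0  0  1  1  2  3  4  4  4  5  5
  row 6: 0  0  1  2  2  3  4  5  5  5  6  6
  row 7: 0  0  1  2  2  3  4  5  6  6  7  7
  row 8: 0  1  2  3  3  4  5  6  7  7  8  8
  row 9: 0  1  2  3  3  4  5  6  7  7  8  9
  row 10: 0  1  2  3  4  5  6  7  8  8  9  10
  row 11: 1  2  3  4  5  6  7  8  9  9  10  11
  row 12: 1  2  3  4  5  6  7  8  9  10  11  12

reading off 1-entries of Δ²R: w = (6, 8, 11, 7, 4, 3, 9, 2, 12, 5, 1, 10).

Rothe diagram D(w) (37 cells), 9 SE-corners (essential conditions):

[(3, 7, 1), (3, 10, 2), (4, 5, 0), (5, 3, 0), (7, 2, 0), (7, 5, 2), (9, 5, 3), (9, 10, 7), (10, 1, 0)]


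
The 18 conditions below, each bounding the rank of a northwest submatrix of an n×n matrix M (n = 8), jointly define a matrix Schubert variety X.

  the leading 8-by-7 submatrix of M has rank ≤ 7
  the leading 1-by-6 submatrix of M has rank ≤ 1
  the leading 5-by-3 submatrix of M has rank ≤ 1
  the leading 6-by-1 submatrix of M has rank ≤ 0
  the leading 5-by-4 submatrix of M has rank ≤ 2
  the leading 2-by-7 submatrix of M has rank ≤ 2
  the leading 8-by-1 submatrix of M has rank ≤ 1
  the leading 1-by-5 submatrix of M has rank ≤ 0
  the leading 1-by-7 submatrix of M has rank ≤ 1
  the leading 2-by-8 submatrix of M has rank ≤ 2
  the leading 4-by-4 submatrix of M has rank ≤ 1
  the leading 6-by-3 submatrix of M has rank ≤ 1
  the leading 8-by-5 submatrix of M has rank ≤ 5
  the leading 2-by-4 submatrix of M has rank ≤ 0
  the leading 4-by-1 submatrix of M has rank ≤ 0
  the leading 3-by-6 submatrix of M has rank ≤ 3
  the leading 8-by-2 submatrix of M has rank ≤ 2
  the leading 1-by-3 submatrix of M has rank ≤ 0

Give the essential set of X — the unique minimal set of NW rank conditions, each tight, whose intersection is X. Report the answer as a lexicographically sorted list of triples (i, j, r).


Reconstructing r_w from the 18 given conditions:

  0, 0, 0, 0, 0, 1, 1, 1
  0, 0, 0, 0, 1, 2, 2, 2
  0, 1, 1, 1, 2, 3, 3, 3
  0, 1, 1, 1, 2, 3, 4, 4
  0, 1, 1, 2, 3, 4, 5, 5
  0, 1, 1, 2, 3, 4, 5, 6
  1, 2, 2, 3, 4, 5, 6, 7
  1, 2, 3, 4, 5, 6, 7, 8

second differences of R give the permutation w = (6, 5, 2, 7, 4, 8, 1, 3).

Fulton essential set (5 of the 17 Rothe cells):

[(1, 5, 0), (2, 4, 0), (4, 4, 1), (6, 1, 0), (6, 3, 1)]


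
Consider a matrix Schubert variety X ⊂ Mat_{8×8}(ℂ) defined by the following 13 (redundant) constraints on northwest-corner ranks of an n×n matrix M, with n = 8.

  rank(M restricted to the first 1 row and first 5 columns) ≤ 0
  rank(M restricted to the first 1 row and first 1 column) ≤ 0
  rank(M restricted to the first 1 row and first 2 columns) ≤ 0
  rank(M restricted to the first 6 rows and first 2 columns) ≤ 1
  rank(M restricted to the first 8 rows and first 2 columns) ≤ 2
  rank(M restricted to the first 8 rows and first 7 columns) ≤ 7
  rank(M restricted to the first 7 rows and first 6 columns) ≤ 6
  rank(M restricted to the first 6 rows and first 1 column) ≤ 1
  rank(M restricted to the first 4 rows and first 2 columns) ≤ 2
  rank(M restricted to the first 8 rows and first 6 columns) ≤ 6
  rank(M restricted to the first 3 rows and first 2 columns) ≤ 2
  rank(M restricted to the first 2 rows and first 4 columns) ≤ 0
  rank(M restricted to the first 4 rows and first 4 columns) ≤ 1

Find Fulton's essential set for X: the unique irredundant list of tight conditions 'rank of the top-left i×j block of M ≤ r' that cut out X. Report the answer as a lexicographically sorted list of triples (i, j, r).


Rank table r_w(8×8) implied by the 13 constraints:

  row 1: 0  0  0  0  0  1  1  1
  row 2: 0  0  0  0  1  2  2  2
  row 3: 1  1  1  1  2  3  3  3
  row 4: 1  1  1  1  2  3  4  4
  row 5: 1  1  2  2  3  4  5  5
  row 6: 1  1  2  3  4  5  6  6
  row 7: 1  2  3  4  5  6  7  7
  row 8: 1  2  3  4  5  6  7  8

giving w = (6, 5, 1, 7, 3, 4, 2, 8) via Δ²R.

ℓ(w)=14; the 4 essential cells (i,j,r):

[(1, 5, 0), (2, 4, 0), (4, 4, 1), (6, 2, 1)]


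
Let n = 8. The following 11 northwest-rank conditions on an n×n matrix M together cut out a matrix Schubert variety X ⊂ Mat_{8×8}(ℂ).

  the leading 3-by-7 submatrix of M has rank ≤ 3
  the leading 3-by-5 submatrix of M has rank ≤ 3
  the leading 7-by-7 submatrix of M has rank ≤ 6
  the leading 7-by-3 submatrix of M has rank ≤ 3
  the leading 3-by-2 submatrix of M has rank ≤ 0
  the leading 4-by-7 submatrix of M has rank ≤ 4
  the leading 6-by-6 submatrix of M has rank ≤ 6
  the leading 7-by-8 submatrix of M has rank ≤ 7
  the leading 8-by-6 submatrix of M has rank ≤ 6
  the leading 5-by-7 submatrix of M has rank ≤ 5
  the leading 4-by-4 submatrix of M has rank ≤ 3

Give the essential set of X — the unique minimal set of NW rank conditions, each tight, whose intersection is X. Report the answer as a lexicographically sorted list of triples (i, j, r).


Computing R[i][j] = min implied NW-rank bound (n=8, 11 conditions):

  R[1]: 0 0 1 1 1 1 1 1
  R[2]: 0 0 1 2 2 2 2 2
  R[3]: 0 0 1 2 3 3 3 3
  R[4]: 1 1 2 3 4 4 4 4
  R[5]: 1 2 3 4 5 5 5 5
  R[6]: 1 2 3 4 5 6 6 6
  R[7]: 1 2 3 4 5 6 6 7
  R[8]: 1 2 3 4 5 6 7 8

reading off 1-entries of Δ²R: w = (3, 4, 5, 1, 2, 6, 8, 7).

2 SE-corners of the 7-cell Rothe diagram give Ess(w):

[(3, 2, 0), (7, 7, 6)]


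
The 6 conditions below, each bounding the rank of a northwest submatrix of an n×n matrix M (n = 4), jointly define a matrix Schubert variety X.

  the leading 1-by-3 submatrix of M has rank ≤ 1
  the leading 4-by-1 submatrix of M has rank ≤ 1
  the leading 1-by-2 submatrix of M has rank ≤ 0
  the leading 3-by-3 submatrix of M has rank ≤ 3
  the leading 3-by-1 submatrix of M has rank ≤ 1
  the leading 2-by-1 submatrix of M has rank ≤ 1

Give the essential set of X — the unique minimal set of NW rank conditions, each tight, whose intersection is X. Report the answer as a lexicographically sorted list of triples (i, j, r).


Computing R[i][j] = min implied NW-rank bound (n=4, 6 conditions):

  0, 0, 1, 1
  1, 1, 2, 2
  1, 2, 3, 3
  1, 2, 3, 4

so w = (3, 1, 2, 4).

ℓ(w)=2; the 1 essential cell (i,j,r):

[(1, 2, 0)]


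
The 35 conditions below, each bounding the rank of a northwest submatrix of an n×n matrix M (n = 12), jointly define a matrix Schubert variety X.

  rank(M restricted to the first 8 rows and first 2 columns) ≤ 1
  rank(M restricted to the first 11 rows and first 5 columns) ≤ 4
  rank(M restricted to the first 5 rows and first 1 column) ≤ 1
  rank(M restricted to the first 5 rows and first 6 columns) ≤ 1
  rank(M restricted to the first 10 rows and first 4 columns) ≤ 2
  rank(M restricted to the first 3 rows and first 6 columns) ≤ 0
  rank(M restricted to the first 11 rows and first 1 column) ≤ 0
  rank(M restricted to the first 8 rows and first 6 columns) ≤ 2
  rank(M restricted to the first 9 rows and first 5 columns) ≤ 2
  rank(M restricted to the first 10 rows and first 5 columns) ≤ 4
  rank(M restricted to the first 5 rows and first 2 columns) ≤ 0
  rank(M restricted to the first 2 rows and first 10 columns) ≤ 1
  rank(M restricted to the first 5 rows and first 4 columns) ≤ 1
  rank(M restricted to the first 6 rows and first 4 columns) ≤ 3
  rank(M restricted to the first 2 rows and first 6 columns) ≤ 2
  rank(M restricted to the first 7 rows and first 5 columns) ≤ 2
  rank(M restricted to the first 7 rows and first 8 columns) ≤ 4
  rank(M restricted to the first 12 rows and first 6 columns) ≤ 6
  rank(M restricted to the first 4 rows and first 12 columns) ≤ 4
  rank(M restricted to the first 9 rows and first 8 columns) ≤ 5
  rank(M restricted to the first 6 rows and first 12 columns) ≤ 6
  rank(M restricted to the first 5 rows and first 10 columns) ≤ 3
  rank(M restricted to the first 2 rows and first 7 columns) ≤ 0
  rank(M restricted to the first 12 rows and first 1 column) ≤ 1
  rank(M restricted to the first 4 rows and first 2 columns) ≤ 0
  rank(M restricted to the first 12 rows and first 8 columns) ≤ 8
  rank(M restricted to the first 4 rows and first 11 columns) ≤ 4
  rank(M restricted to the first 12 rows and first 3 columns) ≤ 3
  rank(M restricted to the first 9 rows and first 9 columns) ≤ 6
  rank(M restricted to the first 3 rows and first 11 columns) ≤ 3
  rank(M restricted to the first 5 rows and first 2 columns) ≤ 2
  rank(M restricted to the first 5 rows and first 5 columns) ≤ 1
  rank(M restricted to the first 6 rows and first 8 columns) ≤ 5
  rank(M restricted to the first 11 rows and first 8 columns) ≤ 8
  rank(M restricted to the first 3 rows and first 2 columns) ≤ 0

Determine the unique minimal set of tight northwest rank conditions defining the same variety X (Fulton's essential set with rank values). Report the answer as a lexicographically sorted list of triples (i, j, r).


Rank table r_w(12×12) implied by the 35 constraints:

  row 1: 0 0 0 0 0 0 0 1 1 1 1 1
  row 2: 0 0 0 0 0 0 0 1 1 1 2 2
  row 3: 0 0 0 0 0 0 1 2 2 2 3 3
  row 4: 0 0 1 1 1 1 2 3 3 3 4 4
  row 5: 0 0 1 1 1 1 2 3 3 3 4 5
  row 6: 0 1 2 2 2 2 3 4 4 4 5 6
  row 7: 0 1 2 2 2 2 3 4 5 5 6 7
  row 8: 0 1 2 2 2 2 3 4 5 6 7 8
  row 9: 0 1 2 2 2 3 4 5 6 7 8 9
  row 10: 0 1 2 2 3 4 5 6 7 8 9 10
  row 11: 0 1 2 3 4 5 6 7 8 9 10 11
  row 12: 1 2 3 4 5 6 7 8 9 10 11 12

reading off 1-entries of Δ²R: w = (8, 11, 7, 3, 12, 2, 9, 10, 6, 5, 4, 1).

|D(w)|=46, |Ess(w)|=10:

[(2, 7, 0), (2, 10, 1), (3, 6, 0), (5, 2, 0), (5, 6, 1), (5, 10, 3), (8, 6, 2), (9, 5, 2), (10, 4, 2), (11, 1, 0)]


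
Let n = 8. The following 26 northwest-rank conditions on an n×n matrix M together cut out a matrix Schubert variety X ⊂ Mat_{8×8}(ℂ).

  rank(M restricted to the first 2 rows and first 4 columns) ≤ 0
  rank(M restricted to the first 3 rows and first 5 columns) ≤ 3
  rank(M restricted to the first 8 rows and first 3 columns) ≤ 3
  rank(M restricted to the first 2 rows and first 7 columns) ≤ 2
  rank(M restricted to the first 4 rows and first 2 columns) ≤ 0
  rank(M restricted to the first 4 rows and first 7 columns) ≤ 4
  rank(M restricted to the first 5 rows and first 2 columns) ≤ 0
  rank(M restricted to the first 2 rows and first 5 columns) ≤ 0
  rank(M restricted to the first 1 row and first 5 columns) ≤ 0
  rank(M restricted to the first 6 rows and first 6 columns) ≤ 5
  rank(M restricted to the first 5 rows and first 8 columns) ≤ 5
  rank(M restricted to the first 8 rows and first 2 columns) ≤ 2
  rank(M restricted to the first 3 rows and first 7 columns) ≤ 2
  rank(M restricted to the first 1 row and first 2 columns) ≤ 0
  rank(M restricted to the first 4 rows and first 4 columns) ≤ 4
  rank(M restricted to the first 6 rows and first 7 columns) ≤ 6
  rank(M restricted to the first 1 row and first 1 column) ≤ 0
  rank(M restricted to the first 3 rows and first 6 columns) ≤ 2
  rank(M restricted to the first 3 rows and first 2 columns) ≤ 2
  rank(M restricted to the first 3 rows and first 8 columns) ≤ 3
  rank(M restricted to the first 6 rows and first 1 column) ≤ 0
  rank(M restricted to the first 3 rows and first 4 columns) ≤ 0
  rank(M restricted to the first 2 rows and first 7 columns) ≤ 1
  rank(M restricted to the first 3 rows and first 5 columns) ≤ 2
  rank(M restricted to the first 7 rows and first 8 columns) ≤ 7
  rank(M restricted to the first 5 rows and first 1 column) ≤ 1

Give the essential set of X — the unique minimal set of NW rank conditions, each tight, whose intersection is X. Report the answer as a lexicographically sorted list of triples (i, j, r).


Recovering R(i,j) via the rank-extension bound from the 26 conditions:

  0  0  0  0  0  1  1  1
  0  0  0  0  0  1  1  2
  0  0  0  0  1  2  2  3
  0  0  1  1  2  3  3  4
  0  0  1  2  3  4  4  5
  0  1  2  3  4  5  5  6
  1  2  3  4  5  6  6  7
  1  2  3  4  5  6  7  8

so w = (6, 8, 5, 3, 4, 2, 1, 7).

|D(w)|=20, |Ess(w)|=5:

[(2, 5, 0), (2, 7, 1), (3, 4, 0), (5, 2, 0), (6, 1, 0)]


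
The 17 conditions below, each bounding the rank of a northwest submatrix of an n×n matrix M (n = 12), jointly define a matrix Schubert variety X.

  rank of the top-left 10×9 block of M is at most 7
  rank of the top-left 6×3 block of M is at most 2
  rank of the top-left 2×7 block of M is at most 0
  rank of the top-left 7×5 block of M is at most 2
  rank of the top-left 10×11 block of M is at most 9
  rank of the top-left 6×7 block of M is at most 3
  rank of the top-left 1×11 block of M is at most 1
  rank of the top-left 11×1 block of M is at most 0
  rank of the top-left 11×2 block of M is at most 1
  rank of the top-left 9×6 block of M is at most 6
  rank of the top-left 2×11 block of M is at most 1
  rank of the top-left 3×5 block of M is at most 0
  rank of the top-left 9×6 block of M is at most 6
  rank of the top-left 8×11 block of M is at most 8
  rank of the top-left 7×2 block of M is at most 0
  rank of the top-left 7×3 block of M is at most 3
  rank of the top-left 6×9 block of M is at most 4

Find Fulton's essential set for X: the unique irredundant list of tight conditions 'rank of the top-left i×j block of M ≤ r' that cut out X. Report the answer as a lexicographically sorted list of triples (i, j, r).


Recovering R(i,j) via the rank-extension bound from the 17 conditions:

  R[1]: 0 0 0 0 0 0 0 1 1 1 1 1
  R[2]: 0 0 0 0 0 0 0 1 1 1 1 2
  R[3]: 0 0 0 0 0 1 1 2 2 2 2 3
  R[4]: 0 0 1 1 1 2 2 3 3 3 3 4
  R[5]: 0 0 1 2 2 3 3 4 4 4 4 5
  R[6]: 0 0 1 2 2 3 3 4 4 5 5 6
  R[7]: 0 0 1 2 2 3 4 5 5 6 6 7
  R[8]: 0 1 2 3 3 4 5 6 6 7 7 8
  R[9]: 0 1 2 3 4 5 6 7 7 8 8 9
  R[10]: 0 1 2 3 4 5 6 7 7 8 9 10
  R[11]: 0 1 2 3 4 5 6 7 8 9 10 11
  R[12]: 1 2 3 4 5 6 7 8 9 10 11 12

the unique w with this rank table is (8, 12, 6, 3, 4, 10, 7, 2, 5, 11, 9, 1).

Rothe diagram D(w) (39 cells), 9 SE-corners (essential conditions):

[(2, 7, 0), (2, 11, 1), (3, 5, 0), (6, 7, 3), (6, 9, 4), (7, 2, 0), (7, 5, 2), (10, 9, 7), (11, 1, 0)]


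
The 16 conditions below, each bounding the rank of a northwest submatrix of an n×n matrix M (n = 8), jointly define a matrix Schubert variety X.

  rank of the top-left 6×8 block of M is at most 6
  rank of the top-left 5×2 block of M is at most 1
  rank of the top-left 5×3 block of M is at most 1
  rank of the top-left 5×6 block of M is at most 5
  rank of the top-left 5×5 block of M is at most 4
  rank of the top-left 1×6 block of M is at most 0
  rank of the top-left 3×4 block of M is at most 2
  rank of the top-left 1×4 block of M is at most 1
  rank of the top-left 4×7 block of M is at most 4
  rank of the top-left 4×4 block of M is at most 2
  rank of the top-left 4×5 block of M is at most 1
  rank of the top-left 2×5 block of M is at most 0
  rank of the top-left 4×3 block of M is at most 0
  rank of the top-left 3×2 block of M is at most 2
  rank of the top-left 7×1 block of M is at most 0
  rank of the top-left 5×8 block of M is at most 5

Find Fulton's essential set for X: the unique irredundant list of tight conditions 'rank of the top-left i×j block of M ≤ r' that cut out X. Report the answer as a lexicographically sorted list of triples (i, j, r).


Computing R[i][j] = min implied NW-rank bound (n=8, 16 conditions):

  row 1: 0, 0, 0, 0, 0, 0, 1, 1
  row 2: 0, 0, 0, 0, 0, 1, 2, 2
  row 3: 0, 0, 0, 1, 1, 2, 3, 3
  row 4: 0, 0, 0, 1, 1, 2, 3, 4
  row 5: 0, 1, 1, 2, 2, 3, 4, 5
  row 6: 0, 1, 2, 3, 3, 4, 5, 6
  row 7: 0, 1, 2, 3, 4, 5, 6, 7
  row 8: 1, 2, 3, 4, 5, 6, 7, 8

the unique w with this rank table is (7, 6, 4, 8, 2, 3, 5, 1).

5 SE-corners of the 21-cell Rothe diagram give Ess(w):

[(1, 6, 0), (2, 5, 0), (4, 3, 0), (4, 5, 1), (7, 1, 0)]


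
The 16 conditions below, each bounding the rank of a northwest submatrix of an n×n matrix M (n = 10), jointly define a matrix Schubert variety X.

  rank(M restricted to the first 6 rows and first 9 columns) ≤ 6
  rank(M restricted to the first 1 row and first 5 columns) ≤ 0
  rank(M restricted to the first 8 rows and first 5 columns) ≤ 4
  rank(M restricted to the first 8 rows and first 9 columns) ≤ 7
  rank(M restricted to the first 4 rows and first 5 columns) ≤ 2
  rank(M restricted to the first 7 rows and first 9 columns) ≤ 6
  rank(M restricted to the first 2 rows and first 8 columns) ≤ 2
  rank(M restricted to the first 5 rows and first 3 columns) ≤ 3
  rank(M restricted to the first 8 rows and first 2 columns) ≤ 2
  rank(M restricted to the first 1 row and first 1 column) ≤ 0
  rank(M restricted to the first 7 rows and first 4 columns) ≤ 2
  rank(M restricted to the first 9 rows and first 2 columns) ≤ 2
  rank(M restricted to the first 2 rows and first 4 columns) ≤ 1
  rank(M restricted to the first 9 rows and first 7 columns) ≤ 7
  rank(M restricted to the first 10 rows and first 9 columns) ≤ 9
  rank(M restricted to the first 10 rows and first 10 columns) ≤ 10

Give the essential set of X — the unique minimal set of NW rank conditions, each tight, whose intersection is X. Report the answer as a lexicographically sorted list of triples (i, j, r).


Reconstructing r_w from the 16 given conditions:

  row 1: 0, 0, 0, 0, 0, 1, 1, 1, 1, 1
  row 2: 1, 1, 1, 1, 1, 2, 2, 2, 2, 2
  row 3: 1, 2, 2, 2, 2, 3, 3, 3, 3, 3
  row 4: 1, 2, 2, 2, 2, 3, 4, 4, 4, 4
  row 5: 1, 2, 2, 2, 3, 4, 5, 5, 5, 5
  row 6: 1, 2, 2, 2, 3, 4, 5, 6, 6, 6
  row 7: 1, 2, 2, 2, 3, 4, 5, 6, 6, 7
  row 8: 1, 2, 3, 3, 4, 5, 6, 7, 7, 8
  row 9: 1, 2, 3, 4, 5, 6, 7, 8, 8, 9
  row 10: 1, 2, 3, 4, 5, 6, 7, 8, 9, 10

second differences of R give the permutation w = (6, 1, 2, 7, 5, 8, 10, 3, 4, 9).

Fulton essential set (4 of the 15 Rothe cells):

[(1, 5, 0), (4, 5, 2), (7, 4, 2), (7, 9, 6)]


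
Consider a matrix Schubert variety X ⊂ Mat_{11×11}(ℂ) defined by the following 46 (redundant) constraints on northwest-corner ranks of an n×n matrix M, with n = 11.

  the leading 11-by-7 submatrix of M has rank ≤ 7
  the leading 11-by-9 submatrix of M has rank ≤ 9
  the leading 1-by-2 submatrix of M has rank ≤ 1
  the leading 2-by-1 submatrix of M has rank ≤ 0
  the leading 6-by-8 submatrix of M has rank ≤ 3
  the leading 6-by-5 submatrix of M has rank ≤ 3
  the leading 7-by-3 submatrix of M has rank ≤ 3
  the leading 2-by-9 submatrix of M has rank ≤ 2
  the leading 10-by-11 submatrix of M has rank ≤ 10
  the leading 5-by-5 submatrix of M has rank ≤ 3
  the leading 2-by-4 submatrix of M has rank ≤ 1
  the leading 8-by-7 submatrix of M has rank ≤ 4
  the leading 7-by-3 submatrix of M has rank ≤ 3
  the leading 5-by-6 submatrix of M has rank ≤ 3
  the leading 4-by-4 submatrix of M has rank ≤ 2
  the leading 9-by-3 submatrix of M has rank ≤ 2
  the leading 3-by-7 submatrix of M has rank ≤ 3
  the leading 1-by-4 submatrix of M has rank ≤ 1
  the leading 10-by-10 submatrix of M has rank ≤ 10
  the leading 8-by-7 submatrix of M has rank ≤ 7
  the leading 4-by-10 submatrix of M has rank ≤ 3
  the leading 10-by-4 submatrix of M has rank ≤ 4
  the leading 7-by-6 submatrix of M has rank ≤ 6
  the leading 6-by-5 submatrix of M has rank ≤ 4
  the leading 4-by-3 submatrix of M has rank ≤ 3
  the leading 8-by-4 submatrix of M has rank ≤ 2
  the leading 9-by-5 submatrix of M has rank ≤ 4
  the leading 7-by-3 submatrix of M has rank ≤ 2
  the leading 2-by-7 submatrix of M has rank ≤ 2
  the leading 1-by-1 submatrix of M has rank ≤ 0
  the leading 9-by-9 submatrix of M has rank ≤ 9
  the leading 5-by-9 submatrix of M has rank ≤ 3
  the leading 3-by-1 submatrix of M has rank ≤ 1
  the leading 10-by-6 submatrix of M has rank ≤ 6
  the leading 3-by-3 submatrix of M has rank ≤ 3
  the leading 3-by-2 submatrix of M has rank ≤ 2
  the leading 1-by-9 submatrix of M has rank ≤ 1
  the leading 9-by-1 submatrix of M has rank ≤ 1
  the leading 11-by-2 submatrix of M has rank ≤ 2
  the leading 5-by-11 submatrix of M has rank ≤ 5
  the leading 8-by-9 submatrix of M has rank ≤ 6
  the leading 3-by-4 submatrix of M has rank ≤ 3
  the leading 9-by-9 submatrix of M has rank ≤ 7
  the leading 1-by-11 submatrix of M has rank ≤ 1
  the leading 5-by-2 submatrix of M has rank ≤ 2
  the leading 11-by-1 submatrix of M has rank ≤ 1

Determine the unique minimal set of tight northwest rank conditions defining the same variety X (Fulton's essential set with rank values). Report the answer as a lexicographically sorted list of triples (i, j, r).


Computing R[i][j] = min implied NW-rank bound (n=11, 46 conditions):

  R[1]: 0 | 1 | 1 | 1 | 1 | 1 | 1 | 1 | 1 | 1 | 1
  R[2]: 0 | 1 | 1 | 1 | 2 | 2 | 2 | 2 | 2 | 2 | 2
  R[3]: 1 | 2 | 2 | 2 | 3 | 3 | 3 | 3 | 3 | 3 | 3
  R[4]: 1 | 2 | 2 | 2 | 3 | 3 | 3 | 3 | 3 | 3 | 4
  R[5]: 1 | 2 | 2 | 2 | 3 | 3 | 3 | 3 | 3 | 4 | 5
  R[6]: 1 | 2 | 2 | 2 | 3 | 3 | 3 | 3 | 4 | 5 | 6
  R[7]: 1 | 2 | 2 | 2 | 3 | 4 | 4 | 4 | 5 | 6 | 7
  R[8]: 1 | 2 | 2 | 2 | 3 | 4 | 4 | 5 | 6 | 7 | 8
  R[9]: 1 | 2 | 2 | 3 | 4 | 5 | 5 | 6 | 7 | 8 | 9
  R[10]: 1 | 2 | 3 | 4 | 5 | 6 | 6 | 7 | 8 | 9 | 10
  R[11]: 1 | 2 | 3 | 4 | 5 | 6 | 7 | 8 | 9 | 10 | 11

hence w(1..11) = (2, 5, 1, 11, 10, 9, 6, 8, 4, 3, 7).

8 SE-corners of the 28-cell Rothe diagram give Ess(w):

[(2, 1, 0), (2, 4, 1), (4, 10, 3), (5, 9, 3), (6, 8, 3), (8, 4, 2), (8, 7, 4), (9, 3, 2)]


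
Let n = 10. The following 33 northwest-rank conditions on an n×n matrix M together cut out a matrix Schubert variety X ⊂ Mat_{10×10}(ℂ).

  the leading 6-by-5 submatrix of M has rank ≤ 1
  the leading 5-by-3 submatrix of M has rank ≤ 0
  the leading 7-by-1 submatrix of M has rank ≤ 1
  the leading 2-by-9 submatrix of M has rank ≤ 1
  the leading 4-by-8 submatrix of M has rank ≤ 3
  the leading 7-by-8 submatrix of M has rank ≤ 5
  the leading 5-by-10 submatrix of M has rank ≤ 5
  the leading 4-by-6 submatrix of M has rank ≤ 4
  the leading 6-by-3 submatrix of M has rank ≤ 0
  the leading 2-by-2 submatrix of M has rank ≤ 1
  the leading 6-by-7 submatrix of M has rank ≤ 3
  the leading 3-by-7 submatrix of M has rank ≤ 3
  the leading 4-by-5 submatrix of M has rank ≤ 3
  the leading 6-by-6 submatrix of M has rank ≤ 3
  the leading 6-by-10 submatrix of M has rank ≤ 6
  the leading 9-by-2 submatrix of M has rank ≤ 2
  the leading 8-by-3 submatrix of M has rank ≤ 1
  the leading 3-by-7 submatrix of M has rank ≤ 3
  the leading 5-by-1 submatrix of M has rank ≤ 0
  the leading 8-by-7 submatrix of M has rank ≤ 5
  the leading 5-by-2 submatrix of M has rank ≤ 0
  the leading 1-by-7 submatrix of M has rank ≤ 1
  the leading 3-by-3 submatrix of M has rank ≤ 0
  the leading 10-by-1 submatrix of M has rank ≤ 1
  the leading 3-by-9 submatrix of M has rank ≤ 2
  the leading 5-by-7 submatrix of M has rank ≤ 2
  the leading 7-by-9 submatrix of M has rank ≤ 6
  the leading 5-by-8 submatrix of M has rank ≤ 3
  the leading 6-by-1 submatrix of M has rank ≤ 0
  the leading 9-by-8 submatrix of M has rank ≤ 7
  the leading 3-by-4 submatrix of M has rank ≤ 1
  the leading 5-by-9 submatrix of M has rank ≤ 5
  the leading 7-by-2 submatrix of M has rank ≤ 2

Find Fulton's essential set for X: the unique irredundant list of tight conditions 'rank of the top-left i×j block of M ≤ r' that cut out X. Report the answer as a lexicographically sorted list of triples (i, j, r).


The tightest implied rank at each (i,j), from the 33 conditions:

  0  0  0  1  1  1  1  1  1  1
  0  0  0  1  1  1  1  1  1  2
  0  0  0  1  1  2  2  2  2  3
  0  0  0  1  1  2  2  3  3  4
  0  0  0  1  1  2  2  3  4  5
  0  0  0  1  1  2  3  4  5  6
  1  1  1  2  2  3  4  5  6  7
  1  1  1  2  3  4  5  6  7  8
  1  2  2  3  4  5  6  7  8  9
  1  2  3  4  5  6  7  8  9  10

hence w(1..10) = (4, 10, 6, 8, 9, 7, 1, 5, 2, 3).

Rothe diagram D(w) (31 cells), 5 SE-corners (essential conditions):

[(2, 9, 1), (5, 7, 2), (6, 3, 0), (6, 5, 1), (8, 3, 1)]


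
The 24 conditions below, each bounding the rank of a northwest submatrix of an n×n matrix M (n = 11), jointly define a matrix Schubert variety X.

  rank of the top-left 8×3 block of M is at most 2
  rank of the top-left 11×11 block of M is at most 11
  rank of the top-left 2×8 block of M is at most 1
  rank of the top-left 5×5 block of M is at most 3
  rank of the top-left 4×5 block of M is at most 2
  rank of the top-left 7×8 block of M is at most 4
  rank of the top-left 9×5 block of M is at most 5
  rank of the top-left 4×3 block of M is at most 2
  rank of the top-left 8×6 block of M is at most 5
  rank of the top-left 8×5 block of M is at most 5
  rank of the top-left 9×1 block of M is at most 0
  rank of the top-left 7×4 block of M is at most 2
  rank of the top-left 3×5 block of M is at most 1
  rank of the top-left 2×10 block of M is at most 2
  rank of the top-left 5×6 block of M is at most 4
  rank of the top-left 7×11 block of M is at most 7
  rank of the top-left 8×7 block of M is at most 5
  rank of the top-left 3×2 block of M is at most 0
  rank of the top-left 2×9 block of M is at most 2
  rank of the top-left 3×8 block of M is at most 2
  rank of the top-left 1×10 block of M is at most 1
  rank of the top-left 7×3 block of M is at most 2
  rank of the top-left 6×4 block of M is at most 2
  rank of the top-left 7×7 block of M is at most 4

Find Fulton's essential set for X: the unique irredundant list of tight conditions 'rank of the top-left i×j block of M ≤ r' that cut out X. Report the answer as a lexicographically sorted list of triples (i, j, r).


Propagating the 24 rank bounds to every northwest block:

  row 1: 0, 0, 1, 1, 1, 1, 1, 1, 1, 1, 1
  row 2: 0, 0, 1, 1, 1, 1, 1, 1, 2, 2, 2
  row 3: 0, 0, 1, 1, 1, 2, 2, 2, 3, 3, 3
  row 4: 0, 1, 2, 2, 2, 3, 3, 3, 4, 4, 4
  row 5: 0, 1, 2, 2, 3, 4, 4, 4, 5, 5, 5
  row 6: 0, 1, 2, 2, 3, 4, 4, 4, 5, 6, 6
  row 7: 0, 1, 2, 2, 3, 4, 4, 4, 5, 6, 7
  row 8: 0, 1, 2, 3, 4, 5, 5, 5, 6, 7, 8
  row 9: 0, 1, 2, 3, 4, 5, 6, 6, 7, 8, 9
  row 10: 1, 2, 3, 4, 5, 6, 7, 7, 8, 9, 10
  row 11: 1, 2, 3, 4, 5, 6, 7, 8, 9, 10, 11

hence w(1..11) = (3, 9, 6, 2, 5, 10, 11, 4, 7, 1, 8).

D(w) has 26 cells with 6 SE-corners; essential set:

[(2, 8, 1), (3, 2, 0), (3, 5, 1), (7, 4, 2), (7, 8, 4), (9, 1, 0)]


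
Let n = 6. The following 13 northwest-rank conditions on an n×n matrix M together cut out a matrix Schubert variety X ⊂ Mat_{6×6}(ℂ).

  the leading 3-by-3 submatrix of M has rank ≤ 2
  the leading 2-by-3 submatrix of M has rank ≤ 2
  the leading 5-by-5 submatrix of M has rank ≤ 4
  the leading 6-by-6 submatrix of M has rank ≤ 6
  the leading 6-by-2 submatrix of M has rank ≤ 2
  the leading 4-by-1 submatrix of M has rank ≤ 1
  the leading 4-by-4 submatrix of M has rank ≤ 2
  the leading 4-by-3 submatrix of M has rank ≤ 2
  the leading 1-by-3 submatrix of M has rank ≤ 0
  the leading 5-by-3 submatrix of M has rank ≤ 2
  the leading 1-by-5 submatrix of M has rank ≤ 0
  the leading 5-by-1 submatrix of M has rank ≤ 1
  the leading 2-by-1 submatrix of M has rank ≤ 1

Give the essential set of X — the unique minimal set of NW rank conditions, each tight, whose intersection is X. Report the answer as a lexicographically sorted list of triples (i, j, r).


Computing R[i][j] = min implied NW-rank bound (n=6, 13 conditions):

  R[1]: 0  0  0  0  0  1
  R[2]: 1  1  1  1  1  2
  R[3]: 1  2  2  2  2  3
  R[4]: 1  2  2  2  3  4
  R[5]: 1  2  2  3  4  5
  R[6]: 1  2  3  4  5  6

so w = (6, 1, 2, 5, 4, 3).

3 SE-corners of the 8-cell Rothe diagram give Ess(w):

[(1, 5, 0), (4, 4, 2), (5, 3, 2)]


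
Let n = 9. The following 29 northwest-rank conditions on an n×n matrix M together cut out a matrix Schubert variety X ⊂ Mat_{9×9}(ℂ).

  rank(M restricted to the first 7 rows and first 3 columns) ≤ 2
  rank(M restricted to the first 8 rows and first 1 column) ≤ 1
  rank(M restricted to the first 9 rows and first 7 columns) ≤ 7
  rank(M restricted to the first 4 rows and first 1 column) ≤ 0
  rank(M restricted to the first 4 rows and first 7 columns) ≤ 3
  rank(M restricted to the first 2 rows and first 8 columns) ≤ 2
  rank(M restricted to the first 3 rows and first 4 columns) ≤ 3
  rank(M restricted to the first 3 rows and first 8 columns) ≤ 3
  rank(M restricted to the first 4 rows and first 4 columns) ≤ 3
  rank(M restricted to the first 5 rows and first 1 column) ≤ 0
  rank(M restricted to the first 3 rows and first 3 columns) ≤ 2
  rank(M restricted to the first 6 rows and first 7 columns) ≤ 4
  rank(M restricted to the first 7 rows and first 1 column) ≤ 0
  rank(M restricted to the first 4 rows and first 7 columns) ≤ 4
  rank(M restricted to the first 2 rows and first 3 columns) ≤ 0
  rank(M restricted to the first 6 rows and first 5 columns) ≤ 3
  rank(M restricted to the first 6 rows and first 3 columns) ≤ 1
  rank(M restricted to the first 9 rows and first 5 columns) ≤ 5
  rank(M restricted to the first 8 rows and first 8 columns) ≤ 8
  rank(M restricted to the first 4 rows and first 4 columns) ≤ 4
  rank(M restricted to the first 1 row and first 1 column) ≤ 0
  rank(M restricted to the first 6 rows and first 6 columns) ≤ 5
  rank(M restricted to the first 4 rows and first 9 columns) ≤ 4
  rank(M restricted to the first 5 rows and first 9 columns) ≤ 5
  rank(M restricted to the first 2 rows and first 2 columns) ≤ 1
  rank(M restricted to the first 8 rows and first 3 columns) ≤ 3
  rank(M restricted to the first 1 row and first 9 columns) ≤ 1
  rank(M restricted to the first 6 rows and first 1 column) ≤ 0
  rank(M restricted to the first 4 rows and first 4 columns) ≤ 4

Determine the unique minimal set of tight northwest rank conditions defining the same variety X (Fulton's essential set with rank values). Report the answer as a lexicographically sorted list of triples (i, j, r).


Reconstructing r_w from the 29 given conditions:

  i=1: 0  0  0  1  1  1  1  1  1
  i=2: 0  0  0  1  2  2  2  2  2
  i=3: 0  1  1  2  3  3  3  3  3
  i=4: 0  1  1  2  3  3  3  4  4
  i=5: 0  1  1  2  3  4  4  5  5
  i=6: 0  1  1  2  3  4  4  5  6
  i=7: 0  1  2  3  4  5  5  6  7
  i=8: 1  2  3  4  5  6  6  7  8
  i=9: 1  2  3  4  5  6  7  8  9

second differences of R give the permutation w = (4, 5, 2, 8, 6, 9, 3, 1, 7).

|D(w)|=17, |Ess(w)|=5:

[(2, 3, 0), (4, 7, 3), (6, 3, 1), (6, 7, 4), (7, 1, 0)]


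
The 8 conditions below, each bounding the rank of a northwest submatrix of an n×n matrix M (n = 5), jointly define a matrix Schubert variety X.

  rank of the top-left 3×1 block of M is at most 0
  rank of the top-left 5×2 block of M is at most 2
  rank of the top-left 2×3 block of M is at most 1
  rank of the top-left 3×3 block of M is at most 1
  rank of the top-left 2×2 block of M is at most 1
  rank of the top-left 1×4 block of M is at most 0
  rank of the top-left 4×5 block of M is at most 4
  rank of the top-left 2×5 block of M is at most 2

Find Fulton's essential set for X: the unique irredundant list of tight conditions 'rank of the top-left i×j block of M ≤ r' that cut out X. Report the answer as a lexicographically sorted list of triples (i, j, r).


Propagating the 8 rank bounds to every northwest block:

  R[1]: 0 0 0 0 1
  R[2]: 0 1 1 1 2
  R[3]: 0 1 1 2 3
  R[4]: 1 2 2 3 4
  R[5]: 1 2 3 4 5

the unique w with this rank table is (5, 2, 4, 1, 3).

3 SE-corners of the 7-cell Rothe diagram give Ess(w):

[(1, 4, 0), (3, 1, 0), (3, 3, 1)]


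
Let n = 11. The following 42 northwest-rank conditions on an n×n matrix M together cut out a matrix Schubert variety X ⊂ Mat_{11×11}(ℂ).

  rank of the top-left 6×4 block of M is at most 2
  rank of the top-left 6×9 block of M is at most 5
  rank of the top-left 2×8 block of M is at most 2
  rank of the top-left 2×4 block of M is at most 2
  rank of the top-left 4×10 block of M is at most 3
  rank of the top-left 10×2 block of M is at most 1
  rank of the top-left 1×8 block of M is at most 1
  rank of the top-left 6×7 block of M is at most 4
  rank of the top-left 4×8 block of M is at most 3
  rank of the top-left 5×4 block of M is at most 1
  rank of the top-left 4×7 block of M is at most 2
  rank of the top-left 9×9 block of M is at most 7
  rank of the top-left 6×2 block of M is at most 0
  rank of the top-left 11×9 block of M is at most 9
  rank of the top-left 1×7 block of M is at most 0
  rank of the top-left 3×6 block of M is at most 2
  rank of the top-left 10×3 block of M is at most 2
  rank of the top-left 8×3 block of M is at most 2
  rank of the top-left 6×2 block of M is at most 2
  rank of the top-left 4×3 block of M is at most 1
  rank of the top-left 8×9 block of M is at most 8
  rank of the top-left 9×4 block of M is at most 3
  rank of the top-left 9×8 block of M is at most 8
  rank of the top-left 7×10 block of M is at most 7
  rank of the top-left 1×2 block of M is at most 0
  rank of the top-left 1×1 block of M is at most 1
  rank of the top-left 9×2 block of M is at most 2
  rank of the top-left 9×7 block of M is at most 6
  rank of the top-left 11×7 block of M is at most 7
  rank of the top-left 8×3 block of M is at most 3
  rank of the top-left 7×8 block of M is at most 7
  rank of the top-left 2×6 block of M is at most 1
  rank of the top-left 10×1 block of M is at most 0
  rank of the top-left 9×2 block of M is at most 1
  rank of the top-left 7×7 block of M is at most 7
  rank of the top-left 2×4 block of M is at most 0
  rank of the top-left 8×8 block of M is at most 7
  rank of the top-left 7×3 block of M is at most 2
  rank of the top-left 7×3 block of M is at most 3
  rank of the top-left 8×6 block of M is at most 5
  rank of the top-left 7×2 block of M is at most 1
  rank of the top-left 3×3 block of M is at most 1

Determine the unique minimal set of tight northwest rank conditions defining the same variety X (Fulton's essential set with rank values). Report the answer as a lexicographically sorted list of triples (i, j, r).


Rank table r_w(11×11) implied by the 42 constraints:

  i=1: 0 0 0 0 0 0 0 1 1 1 1
  i=2: 0 0 0 0 1 1 1 2 2 2 2
  i=3: 0 0 1 1 2 2 2 3 3 3 3
  i=4: 0 0 1 1 2 2 2 3 3 3 4
  i=5: 0 0 1 1 2 3 3 4 4 4 5
  i=6: 0 0 1 2 3 4 4 5 5 5 6
  i=7: 0 1 2 3 4 5 5 6 6 6 7
  i=8: 0 1 2 3 4 5 6 7 7 7 8
  i=9: 0 1 2 3 4 5 6 7 7 8 9
  i=10: 0 1 2 3 4 5 6 7 8 9 10
  i=11: 1 2 3 4 5 6 7 8 9 10 11

the unique w with this rank table is (8, 5, 3, 11, 6, 4, 2, 7, 10, 9, 1).

|D(w)|=30, |Ess(w)|=8:

[(1, 7, 0), (2, 4, 0), (4, 7, 2), (4, 10, 3), (5, 4, 1), (6, 2, 0), (9, 9, 7), (10, 1, 0)]


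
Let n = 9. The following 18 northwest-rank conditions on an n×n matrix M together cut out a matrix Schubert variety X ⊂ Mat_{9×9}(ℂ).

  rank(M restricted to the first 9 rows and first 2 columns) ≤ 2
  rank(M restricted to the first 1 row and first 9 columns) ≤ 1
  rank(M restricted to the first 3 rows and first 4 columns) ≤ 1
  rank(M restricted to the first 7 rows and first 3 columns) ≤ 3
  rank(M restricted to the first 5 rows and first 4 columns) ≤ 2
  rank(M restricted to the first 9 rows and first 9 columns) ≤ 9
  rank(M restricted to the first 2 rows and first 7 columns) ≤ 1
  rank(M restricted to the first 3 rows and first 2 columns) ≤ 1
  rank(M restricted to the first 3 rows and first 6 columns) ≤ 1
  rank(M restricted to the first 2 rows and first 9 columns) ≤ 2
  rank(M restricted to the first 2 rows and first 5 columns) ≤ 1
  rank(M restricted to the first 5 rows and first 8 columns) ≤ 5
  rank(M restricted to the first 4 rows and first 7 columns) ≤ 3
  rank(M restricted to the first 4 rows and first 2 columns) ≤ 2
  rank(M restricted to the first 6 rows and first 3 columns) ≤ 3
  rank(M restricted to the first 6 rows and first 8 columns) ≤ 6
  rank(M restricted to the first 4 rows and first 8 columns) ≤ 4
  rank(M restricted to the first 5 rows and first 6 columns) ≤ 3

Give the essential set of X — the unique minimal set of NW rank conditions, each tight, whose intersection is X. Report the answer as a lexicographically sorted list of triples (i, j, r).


Reconstructing r_w from the 18 given conditions:

  1 | 1 | 1 | 1 | 1 | 1 | 1 | 1 | 1
  1 | 1 | 1 | 1 | 1 | 1 | 1 | 2 | 2
  1 | 1 | 1 | 1 | 1 | 1 | 2 | 3 | 3
  1 | 2 | 2 | 2 | 2 | 2 | 3 | 4 | 4
  1 | 2 | 2 | 2 | 3 | 3 | 4 | 5 | 5
  1 | 2 | 3 | 3 | 4 | 4 | 5 | 6 | 6
  1 | 2 | 3 | 4 | 5 | 5 | 6 | 7 | 7
  1 | 2 | 3 | 4 | 5 | 6 | 7 | 8 | 8
  1 | 2 | 3 | 4 | 5 | 6 | 7 | 8 | 9

giving w = (1, 8, 7, 2, 5, 3, 4, 6, 9) via Δ²R.

ℓ(w)=13; the 3 essential cells (i,j,r):

[(2, 7, 1), (3, 6, 1), (5, 4, 2)]
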